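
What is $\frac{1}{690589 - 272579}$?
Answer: $\frac{1}{418010} \approx 2.3923 \cdot 10^{-6}$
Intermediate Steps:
$\frac{1}{690589 - 272579} = \frac{1}{418010}$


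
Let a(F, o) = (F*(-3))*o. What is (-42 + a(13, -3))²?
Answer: 5625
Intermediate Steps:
a(F, o) = -3*F*o (a(F, o) = (-3*F)*o = -3*F*o)
(-42 + a(13, -3))² = (-42 - 3*13*(-3))² = (-42 + 117)² = 75² = 5625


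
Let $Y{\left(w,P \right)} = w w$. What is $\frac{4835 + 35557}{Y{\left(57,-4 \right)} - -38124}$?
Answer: $\frac{4488}{4597} \approx 0.97629$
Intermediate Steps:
$Y{\left(w,P \right)} = w^{2}$
$\frac{4835 + 35557}{Y{\left(57,-4 \right)} - -38124} = \frac{4835 + 35557}{57^{2} - -38124} = \frac{40392}{3249 + 38124} = \frac{40392}{41373} = 40392 \cdot \frac{1}{41373} = \frac{4488}{4597}$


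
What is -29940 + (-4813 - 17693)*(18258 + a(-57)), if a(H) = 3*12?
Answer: -411754704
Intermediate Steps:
a(H) = 36
-29940 + (-4813 - 17693)*(18258 + a(-57)) = -29940 + (-4813 - 17693)*(18258 + 36) = -29940 - 22506*18294 = -29940 - 411724764 = -411754704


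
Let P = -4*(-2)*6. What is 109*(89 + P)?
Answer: 14933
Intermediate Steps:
P = 48 (P = 8*6 = 48)
109*(89 + P) = 109*(89 + 48) = 109*137 = 14933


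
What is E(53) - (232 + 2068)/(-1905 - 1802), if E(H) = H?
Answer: 198771/3707 ≈ 53.620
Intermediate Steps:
E(53) - (232 + 2068)/(-1905 - 1802) = 53 - (232 + 2068)/(-1905 - 1802) = 53 - 2300/(-3707) = 53 - 2300*(-1)/3707 = 53 - 1*(-2300/3707) = 53 + 2300/3707 = 198771/3707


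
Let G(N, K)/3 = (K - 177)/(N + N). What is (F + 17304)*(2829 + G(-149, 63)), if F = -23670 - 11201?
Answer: -7407863364/149 ≈ -4.9717e+7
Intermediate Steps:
G(N, K) = 3*(-177 + K)/(2*N) (G(N, K) = 3*((K - 177)/(N + N)) = 3*((-177 + K)/((2*N))) = 3*((-177 + K)*(1/(2*N))) = 3*((-177 + K)/(2*N)) = 3*(-177 + K)/(2*N))
F = -34871
(F + 17304)*(2829 + G(-149, 63)) = (-34871 + 17304)*(2829 + (3/2)*(-177 + 63)/(-149)) = -17567*(2829 + (3/2)*(-1/149)*(-114)) = -17567*(2829 + 171/149) = -17567*421692/149 = -7407863364/149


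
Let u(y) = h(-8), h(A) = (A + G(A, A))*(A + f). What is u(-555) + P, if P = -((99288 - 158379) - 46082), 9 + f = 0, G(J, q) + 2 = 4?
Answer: 105275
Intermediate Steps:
G(J, q) = 2 (G(J, q) = -2 + 4 = 2)
f = -9 (f = -9 + 0 = -9)
h(A) = (-9 + A)*(2 + A) (h(A) = (A + 2)*(A - 9) = (2 + A)*(-9 + A) = (-9 + A)*(2 + A))
u(y) = 102 (u(y) = -18 + (-8)**2 - 7*(-8) = -18 + 64 + 56 = 102)
P = 105173 (P = -(-59091 - 46082) = -1*(-105173) = 105173)
u(-555) + P = 102 + 105173 = 105275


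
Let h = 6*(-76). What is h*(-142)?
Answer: 64752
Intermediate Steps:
h = -456
h*(-142) = -456*(-142) = 64752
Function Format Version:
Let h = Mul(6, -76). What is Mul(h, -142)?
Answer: 64752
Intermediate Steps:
h = -456
Mul(h, -142) = Mul(-456, -142) = 64752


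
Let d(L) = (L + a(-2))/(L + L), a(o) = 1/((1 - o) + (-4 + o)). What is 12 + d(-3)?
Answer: 113/9 ≈ 12.556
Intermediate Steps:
a(o) = -1/3 (a(o) = 1/(-3) = -1/3)
d(L) = (-1/3 + L)/(2*L) (d(L) = (L - 1/3)/(L + L) = (-1/3 + L)/((2*L)) = (-1/3 + L)*(1/(2*L)) = (-1/3 + L)/(2*L))
12 + d(-3) = 12 + (1/6)*(-1 + 3*(-3))/(-3) = 12 + (1/6)*(-1/3)*(-1 - 9) = 12 + (1/6)*(-1/3)*(-10) = 12 + 5/9 = 113/9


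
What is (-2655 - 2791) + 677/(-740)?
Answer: -4030717/740 ≈ -5446.9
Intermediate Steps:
(-2655 - 2791) + 677/(-740) = -5446 + 677*(-1/740) = -5446 - 677/740 = -4030717/740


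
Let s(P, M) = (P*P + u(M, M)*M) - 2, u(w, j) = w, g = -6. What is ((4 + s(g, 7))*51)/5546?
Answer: 4437/5546 ≈ 0.80004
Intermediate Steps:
s(P, M) = -2 + M**2 + P**2 (s(P, M) = (P*P + M*M) - 2 = (P**2 + M**2) - 2 = (M**2 + P**2) - 2 = -2 + M**2 + P**2)
((4 + s(g, 7))*51)/5546 = ((4 + (-2 + 7**2 + (-6)**2))*51)/5546 = ((4 + (-2 + 49 + 36))*51)*(1/5546) = ((4 + 83)*51)*(1/5546) = (87*51)*(1/5546) = 4437*(1/5546) = 4437/5546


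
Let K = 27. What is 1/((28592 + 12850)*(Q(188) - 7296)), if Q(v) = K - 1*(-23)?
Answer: -1/300288732 ≈ -3.3301e-9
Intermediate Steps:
Q(v) = 50 (Q(v) = 27 - 1*(-23) = 27 + 23 = 50)
1/((28592 + 12850)*(Q(188) - 7296)) = 1/((28592 + 12850)*(50 - 7296)) = 1/(41442*(-7246)) = 1/(-300288732) = -1/300288732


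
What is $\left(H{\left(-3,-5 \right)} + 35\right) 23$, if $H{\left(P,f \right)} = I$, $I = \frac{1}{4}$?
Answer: $\frac{3243}{4} \approx 810.75$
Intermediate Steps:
$I = \frac{1}{4} \approx 0.25$
$H{\left(P,f \right)} = \frac{1}{4}$
$\left(H{\left(-3,-5 \right)} + 35\right) 23 = \left(\frac{1}{4} + 35\right) 23 = \frac{141}{4} \cdot 23 = \frac{3243}{4}$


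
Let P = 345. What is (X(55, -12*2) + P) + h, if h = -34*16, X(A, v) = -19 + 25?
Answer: -193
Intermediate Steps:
X(A, v) = 6
h = -544
(X(55, -12*2) + P) + h = (6 + 345) - 544 = 351 - 544 = -193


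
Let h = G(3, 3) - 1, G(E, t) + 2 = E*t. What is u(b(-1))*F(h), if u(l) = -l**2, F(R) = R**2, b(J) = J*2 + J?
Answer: -324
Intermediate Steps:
G(E, t) = -2 + E*t
b(J) = 3*J (b(J) = 2*J + J = 3*J)
h = 6 (h = (-2 + 3*3) - 1 = (-2 + 9) - 1 = 7 - 1 = 6)
u(b(-1))*F(h) = -(3*(-1))**2*6**2 = -1*(-3)**2*36 = -1*9*36 = -9*36 = -324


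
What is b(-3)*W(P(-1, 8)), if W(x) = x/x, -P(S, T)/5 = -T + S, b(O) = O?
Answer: -3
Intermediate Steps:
P(S, T) = -5*S + 5*T (P(S, T) = -5*(-T + S) = -5*(S - T) = -5*S + 5*T)
W(x) = 1
b(-3)*W(P(-1, 8)) = -3*1 = -3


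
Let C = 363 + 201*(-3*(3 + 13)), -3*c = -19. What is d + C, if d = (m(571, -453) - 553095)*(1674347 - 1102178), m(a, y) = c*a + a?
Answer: -314067960014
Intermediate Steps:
c = 19/3 (c = -⅓*(-19) = 19/3 ≈ 6.3333)
m(a, y) = 22*a/3 (m(a, y) = 19*a/3 + a = 22*a/3)
d = -314067950729 (d = ((22/3)*571 - 553095)*(1674347 - 1102178) = (12562/3 - 553095)*572169 = -1646723/3*572169 = -314067950729)
C = -9285 (C = 363 + 201*(-3*16) = 363 + 201*(-48) = 363 - 9648 = -9285)
d + C = -314067950729 - 9285 = -314067960014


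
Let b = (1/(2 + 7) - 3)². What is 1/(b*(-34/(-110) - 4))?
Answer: -4455/137228 ≈ -0.032464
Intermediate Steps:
b = 676/81 (b = (1/9 - 3)² = (⅑ - 3)² = (-26/9)² = 676/81 ≈ 8.3457)
1/(b*(-34/(-110) - 4)) = 1/(676*(-34/(-110) - 4)/81) = 1/(676*(-34*(-1/110) - 4)/81) = 1/(676*(17/55 - 4)/81) = 1/((676/81)*(-203/55)) = 1/(-137228/4455) = -4455/137228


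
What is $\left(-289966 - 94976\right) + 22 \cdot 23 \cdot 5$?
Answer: $-382412$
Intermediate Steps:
$\left(-289966 - 94976\right) + 22 \cdot 23 \cdot 5 = \left(-289966 - 94976\right) + 506 \cdot 5 = \left(-289966 - 94976\right) + 2530 = -384942 + 2530 = -382412$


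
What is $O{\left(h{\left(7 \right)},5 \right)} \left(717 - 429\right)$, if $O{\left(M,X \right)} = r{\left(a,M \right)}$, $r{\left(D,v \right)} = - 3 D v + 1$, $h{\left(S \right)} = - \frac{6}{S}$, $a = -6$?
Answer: $- \frac{29088}{7} \approx -4155.4$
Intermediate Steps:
$r{\left(D,v \right)} = 1 - 3 D v$ ($r{\left(D,v \right)} = - 3 D v + 1 = 1 - 3 D v$)
$O{\left(M,X \right)} = 1 + 18 M$ ($O{\left(M,X \right)} = 1 - - 18 M = 1 + 18 M$)
$O{\left(h{\left(7 \right)},5 \right)} \left(717 - 429\right) = \left(1 + 18 \left(- \frac{6}{7}\right)\right) \left(717 - 429\right) = \left(1 + 18 \left(\left(-6\right) \frac{1}{7}\right)\right) 288 = \left(1 + 18 \left(- \frac{6}{7}\right)\right) 288 = \left(1 - \frac{108}{7}\right) 288 = \left(- \frac{101}{7}\right) 288 = - \frac{29088}{7}$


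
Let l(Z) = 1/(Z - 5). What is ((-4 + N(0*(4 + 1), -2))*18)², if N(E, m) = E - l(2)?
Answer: 4356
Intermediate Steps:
l(Z) = 1/(-5 + Z)
N(E, m) = ⅓ + E (N(E, m) = E - 1/(-5 + 2) = E - 1/(-3) = E - 1*(-⅓) = E + ⅓ = ⅓ + E)
((-4 + N(0*(4 + 1), -2))*18)² = ((-4 + (⅓ + 0*(4 + 1)))*18)² = ((-4 + (⅓ + 0*5))*18)² = ((-4 + (⅓ + 0))*18)² = ((-4 + ⅓)*18)² = (-11/3*18)² = (-66)² = 4356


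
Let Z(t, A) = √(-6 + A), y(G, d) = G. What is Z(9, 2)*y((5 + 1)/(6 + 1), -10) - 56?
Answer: -56 + 12*I/7 ≈ -56.0 + 1.7143*I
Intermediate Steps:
Z(9, 2)*y((5 + 1)/(6 + 1), -10) - 56 = √(-6 + 2)*((5 + 1)/(6 + 1)) - 56 = √(-4)*(6/7) - 56 = (2*I)*(6*(⅐)) - 56 = (2*I)*(6/7) - 56 = 12*I/7 - 56 = -56 + 12*I/7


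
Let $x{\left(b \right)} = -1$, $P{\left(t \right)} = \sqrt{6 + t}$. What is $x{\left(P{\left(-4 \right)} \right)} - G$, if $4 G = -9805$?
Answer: $\frac{9801}{4} \approx 2450.3$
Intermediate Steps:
$G = - \frac{9805}{4}$ ($G = \frac{1}{4} \left(-9805\right) = - \frac{9805}{4} \approx -2451.3$)
$x{\left(P{\left(-4 \right)} \right)} - G = -1 - - \frac{9805}{4} = -1 + \frac{9805}{4} = \frac{9801}{4}$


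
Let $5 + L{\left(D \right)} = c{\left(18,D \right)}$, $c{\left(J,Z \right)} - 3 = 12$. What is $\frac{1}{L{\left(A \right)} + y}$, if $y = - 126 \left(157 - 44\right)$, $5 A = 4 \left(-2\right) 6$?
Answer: $- \frac{1}{14228} \approx -7.0284 \cdot 10^{-5}$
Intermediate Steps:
$A = - \frac{48}{5}$ ($A = \frac{4 \left(-2\right) 6}{5} = \frac{\left(-8\right) 6}{5} = \frac{1}{5} \left(-48\right) = - \frac{48}{5} \approx -9.6$)
$y = -14238$ ($y = \left(-126\right) 113 = -14238$)
$c{\left(J,Z \right)} = 15$ ($c{\left(J,Z \right)} = 3 + 12 = 15$)
$L{\left(D \right)} = 10$ ($L{\left(D \right)} = -5 + 15 = 10$)
$\frac{1}{L{\left(A \right)} + y} = \frac{1}{10 - 14238} = \frac{1}{-14228} = - \frac{1}{14228}$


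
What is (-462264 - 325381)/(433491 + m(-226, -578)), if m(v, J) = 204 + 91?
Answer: -787645/433786 ≈ -1.8157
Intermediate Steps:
m(v, J) = 295
(-462264 - 325381)/(433491 + m(-226, -578)) = (-462264 - 325381)/(433491 + 295) = -787645/433786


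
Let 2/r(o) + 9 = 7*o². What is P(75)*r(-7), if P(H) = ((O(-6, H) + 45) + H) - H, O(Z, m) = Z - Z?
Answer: 45/167 ≈ 0.26946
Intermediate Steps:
O(Z, m) = 0
P(H) = 45 (P(H) = ((0 + 45) + H) - H = (45 + H) - H = 45)
r(o) = 2/(-9 + 7*o²)
P(75)*r(-7) = 45*(2/(-9 + 7*(-7)²)) = 45*(2/(-9 + 7*49)) = 45*(2/(-9 + 343)) = 45*(2/334) = 45*(2*(1/334)) = 45*(1/167) = 45/167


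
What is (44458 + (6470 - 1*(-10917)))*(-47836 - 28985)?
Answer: -4750994745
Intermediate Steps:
(44458 + (6470 - 1*(-10917)))*(-47836 - 28985) = (44458 + (6470 + 10917))*(-76821) = (44458 + 17387)*(-76821) = 61845*(-76821) = -4750994745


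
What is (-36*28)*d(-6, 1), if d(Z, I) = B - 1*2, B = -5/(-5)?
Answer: 1008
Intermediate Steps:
B = 1 (B = -1/5*(-5) = 1)
d(Z, I) = -1 (d(Z, I) = 1 - 1*2 = 1 - 2 = -1)
(-36*28)*d(-6, 1) = -36*28*(-1) = -1008*(-1) = 1008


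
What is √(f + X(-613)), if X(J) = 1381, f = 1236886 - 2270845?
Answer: I*√1032578 ≈ 1016.2*I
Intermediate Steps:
f = -1033959
√(f + X(-613)) = √(-1033959 + 1381) = √(-1032578) = I*√1032578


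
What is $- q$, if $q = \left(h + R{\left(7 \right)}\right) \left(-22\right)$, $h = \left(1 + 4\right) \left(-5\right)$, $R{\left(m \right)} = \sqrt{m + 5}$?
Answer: $-550 + 44 \sqrt{3} \approx -473.79$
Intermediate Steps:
$R{\left(m \right)} = \sqrt{5 + m}$
$h = -25$ ($h = 5 \left(-5\right) = -25$)
$q = 550 - 44 \sqrt{3}$ ($q = \left(-25 + \sqrt{5 + 7}\right) \left(-22\right) = \left(-25 + \sqrt{12}\right) \left(-22\right) = \left(-25 + 2 \sqrt{3}\right) \left(-22\right) = 550 - 44 \sqrt{3} \approx 473.79$)
$- q = - (550 - 44 \sqrt{3}) = -550 + 44 \sqrt{3}$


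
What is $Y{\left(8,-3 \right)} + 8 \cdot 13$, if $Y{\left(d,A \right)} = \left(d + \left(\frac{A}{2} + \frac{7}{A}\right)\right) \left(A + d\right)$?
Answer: $\frac{749}{6} \approx 124.83$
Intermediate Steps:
$Y{\left(d,A \right)} = \left(A + d\right) \left(d + \frac{A}{2} + \frac{7}{A}\right)$ ($Y{\left(d,A \right)} = \left(d + \left(A \frac{1}{2} + \frac{7}{A}\right)\right) \left(A + d\right) = \left(d + \left(\frac{A}{2} + \frac{7}{A}\right)\right) \left(A + d\right) = \left(d + \frac{A}{2} + \frac{7}{A}\right) \left(A + d\right) = \left(A + d\right) \left(d + \frac{A}{2} + \frac{7}{A}\right)$)
$Y{\left(8,-3 \right)} + 8 \cdot 13 = \left(7 + 8^{2} + \frac{\left(-3\right)^{2}}{2} + 7 \cdot 8 \frac{1}{-3} + \frac{3}{2} \left(-3\right) 8\right) + 8 \cdot 13 = \left(7 + 64 + \frac{1}{2} \cdot 9 + 7 \cdot 8 \left(- \frac{1}{3}\right) - 36\right) + 104 = \left(7 + 64 + \frac{9}{2} - \frac{56}{3} - 36\right) + 104 = \frac{125}{6} + 104 = \frac{749}{6}$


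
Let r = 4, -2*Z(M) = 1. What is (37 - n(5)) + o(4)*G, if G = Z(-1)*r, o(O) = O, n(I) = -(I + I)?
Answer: 39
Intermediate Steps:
n(I) = -2*I
Z(M) = -½ (Z(M) = -½*1 = -½)
G = -2 (G = -½*4 = -2)
(37 - n(5)) + o(4)*G = (37 - (-2)*5) + 4*(-2) = (37 - 1*(-10)) - 8 = (37 + 10) - 8 = 47 - 8 = 39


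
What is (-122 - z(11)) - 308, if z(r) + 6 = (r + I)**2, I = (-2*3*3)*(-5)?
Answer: -10625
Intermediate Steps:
I = 90 (I = -6*3*(-5) = -18*(-5) = 90)
z(r) = -6 + (90 + r)**2 (z(r) = -6 + (r + 90)**2 = -6 + (90 + r)**2)
(-122 - z(11)) - 308 = (-122 - (-6 + (90 + 11)**2)) - 308 = (-122 - (-6 + 101**2)) - 308 = (-122 - (-6 + 10201)) - 308 = (-122 - 1*10195) - 308 = (-122 - 10195) - 308 = -10317 - 308 = -10625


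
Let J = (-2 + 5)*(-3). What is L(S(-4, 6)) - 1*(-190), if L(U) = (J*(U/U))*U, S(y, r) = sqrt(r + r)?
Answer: 190 - 18*sqrt(3) ≈ 158.82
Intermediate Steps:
S(y, r) = sqrt(2)*sqrt(r) (S(y, r) = sqrt(2*r) = sqrt(2)*sqrt(r))
J = -9 (J = 3*(-3) = -9)
L(U) = -9*U (L(U) = (-9*U/U)*U = (-9*1)*U = -9*U)
L(S(-4, 6)) - 1*(-190) = -9*sqrt(2)*sqrt(6) - 1*(-190) = -18*sqrt(3) + 190 = 190 - 18*sqrt(3)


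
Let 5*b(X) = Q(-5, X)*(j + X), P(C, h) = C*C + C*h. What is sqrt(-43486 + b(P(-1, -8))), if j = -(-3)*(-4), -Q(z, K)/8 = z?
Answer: I*sqrt(43510) ≈ 208.59*I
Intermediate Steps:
P(C, h) = C**2 + C*h
Q(z, K) = -8*z
j = -12 (j = -1*12 = -12)
b(X) = -96 + 8*X (b(X) = ((-8*(-5))*(-12 + X))/5 = (40*(-12 + X))/5 = (-480 + 40*X)/5 = -96 + 8*X)
sqrt(-43486 + b(P(-1, -8))) = sqrt(-43486 + (-96 + 8*(-(-1 - 8)))) = sqrt(-43486 + (-96 + 8*(-1*(-9)))) = sqrt(-43486 + (-96 + 8*9)) = sqrt(-43486 + (-96 + 72)) = sqrt(-43486 - 24) = sqrt(-43510) = I*sqrt(43510)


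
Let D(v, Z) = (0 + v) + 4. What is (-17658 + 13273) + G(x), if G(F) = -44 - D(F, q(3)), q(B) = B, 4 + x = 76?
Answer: -4505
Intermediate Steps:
x = 72 (x = -4 + 76 = 72)
D(v, Z) = 4 + v (D(v, Z) = v + 4 = 4 + v)
G(F) = -48 - F (G(F) = -44 - (4 + F) = -44 + (-4 - F) = -48 - F)
(-17658 + 13273) + G(x) = (-17658 + 13273) + (-48 - 1*72) = -4385 + (-48 - 72) = -4385 - 120 = -4505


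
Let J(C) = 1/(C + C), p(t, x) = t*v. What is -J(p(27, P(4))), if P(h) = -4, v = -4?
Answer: 1/216 ≈ 0.0046296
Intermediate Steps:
p(t, x) = -4*t (p(t, x) = t*(-4) = -4*t)
J(C) = 1/(2*C)
-J(p(27, P(4))) = -1/(2*((-4*27))) = -1/(2*(-108)) = -(-1)/(2*108) = -1*(-1/216) = 1/216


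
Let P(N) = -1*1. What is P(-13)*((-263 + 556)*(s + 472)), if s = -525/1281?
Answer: -8428731/61 ≈ -1.3818e+5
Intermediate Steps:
P(N) = -1
s = -25/61 (s = -525*1/1281 = -25/61 ≈ -0.40984)
P(-13)*((-263 + 556)*(s + 472)) = -(-263 + 556)*(-25/61 + 472) = -293*28767/61 = -1*8428731/61 = -8428731/61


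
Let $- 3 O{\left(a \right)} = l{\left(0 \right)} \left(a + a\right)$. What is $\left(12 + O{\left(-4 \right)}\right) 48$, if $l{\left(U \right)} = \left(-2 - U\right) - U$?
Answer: $320$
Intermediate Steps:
$l{\left(U \right)} = -2 - 2 U$
$O{\left(a \right)} = \frac{4 a}{3}$ ($O{\left(a \right)} = - \frac{\left(-2 - 0\right) \left(a + a\right)}{3} = - \frac{\left(-2 + 0\right) 2 a}{3} = - \frac{\left(-2\right) 2 a}{3} = - \frac{\left(-4\right) a}{3} = \frac{4 a}{3}$)
$\left(12 + O{\left(-4 \right)}\right) 48 = \left(12 + \frac{4}{3} \left(-4\right)\right) 48 = \left(12 - \frac{16}{3}\right) 48 = \frac{20}{3} \cdot 48 = 320$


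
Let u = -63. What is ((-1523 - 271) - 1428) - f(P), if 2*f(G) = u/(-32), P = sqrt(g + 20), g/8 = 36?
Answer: -206271/64 ≈ -3223.0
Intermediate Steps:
g = 288 (g = 8*36 = 288)
P = 2*sqrt(77) (P = sqrt(288 + 20) = sqrt(308) = 2*sqrt(77) ≈ 17.550)
f(G) = 63/64 (f(G) = (-63/(-32))/2 = (-63*(-1/32))/2 = (1/2)*(63/32) = 63/64)
((-1523 - 271) - 1428) - f(P) = ((-1523 - 271) - 1428) - 1*63/64 = (-1794 - 1428) - 63/64 = -3222 - 63/64 = -206271/64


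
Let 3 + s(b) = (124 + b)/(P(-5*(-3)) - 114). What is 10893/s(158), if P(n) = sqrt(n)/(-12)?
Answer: -4132698901/2076667 - 1365256*sqrt(15)/2076667 ≈ -1992.6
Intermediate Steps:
P(n) = -sqrt(n)/12
s(b) = -3 + (124 + b)/(-114 - sqrt(15)/12) (s(b) = -3 + (124 + b)/(-sqrt(15)/12 - 114) = -3 + (124 + b)/(-114 - sqrt(15)/12))
10893/s(158) = 10893/(-2549937/623803 - 5472/623803*158 + 496*sqrt(15)/623803 + (4/623803)*158*sqrt(15)) = 10893/(-2549937/623803 - 864576/623803 + 496*sqrt(15)/623803 + 632*sqrt(15)/623803) = 10893/(-3414513/623803 + 1128*sqrt(15)/623803)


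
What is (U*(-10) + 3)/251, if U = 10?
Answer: -97/251 ≈ -0.38645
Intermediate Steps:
(U*(-10) + 3)/251 = (10*(-10) + 3)/251 = (-100 + 3)*(1/251) = -97*1/251 = -97/251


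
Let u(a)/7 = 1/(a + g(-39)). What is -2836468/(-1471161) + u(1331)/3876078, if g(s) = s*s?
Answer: 3483994078706615/1807006534584824 ≈ 1.9280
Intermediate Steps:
g(s) = s**2
u(a) = 7/(1521 + a) (u(a) = 7/(a + (-39)**2) = 7/(a + 1521) = 7/(1521 + a))
-2836468/(-1471161) + u(1331)/3876078 = -2836468/(-1471161) + (7/(1521 + 1331))/3876078 = -2836468*(-1/1471161) + (7/2852)*(1/3876078) = 2836468/1471161 + (7*(1/2852))*(1/3876078) = 2836468/1471161 + (7/2852)*(1/3876078) = 2836468/1471161 + 7/11054574456 = 3483994078706615/1807006534584824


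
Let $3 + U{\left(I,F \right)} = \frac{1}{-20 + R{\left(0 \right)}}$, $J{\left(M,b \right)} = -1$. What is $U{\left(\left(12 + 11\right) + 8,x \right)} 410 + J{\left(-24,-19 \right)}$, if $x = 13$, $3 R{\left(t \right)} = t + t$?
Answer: $- \frac{2503}{2} \approx -1251.5$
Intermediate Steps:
$R{\left(t \right)} = \frac{2 t}{3}$ ($R{\left(t \right)} = \frac{t + t}{3} = \frac{2 t}{3}$)
$U{\left(I,F \right)} = - \frac{61}{20}$ ($U{\left(I,F \right)} = -3 + \frac{1}{-20 + \frac{2}{3} \cdot 0} = -3 + \frac{1}{-20 + 0} = -3 + \frac{1}{-20} = -3 - \frac{1}{20} = - \frac{61}{20}$)
$U{\left(\left(12 + 11\right) + 8,x \right)} 410 + J{\left(-24,-19 \right)} = \left(- \frac{61}{20}\right) 410 - 1 = - \frac{2501}{2} - 1 = - \frac{2503}{2}$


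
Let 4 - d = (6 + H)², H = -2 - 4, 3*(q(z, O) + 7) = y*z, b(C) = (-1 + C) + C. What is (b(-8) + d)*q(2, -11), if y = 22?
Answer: -299/3 ≈ -99.667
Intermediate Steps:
b(C) = -1 + 2*C
q(z, O) = -7 + 22*z/3 (q(z, O) = -7 + (22*z)/3 = -7 + 22*z/3)
H = -6
d = 4 (d = 4 - (6 - 6)² = 4 - 1*0² = 4 - 1*0 = 4 + 0 = 4)
(b(-8) + d)*q(2, -11) = ((-1 + 2*(-8)) + 4)*(-7 + (22/3)*2) = ((-1 - 16) + 4)*(-7 + 44/3) = (-17 + 4)*(23/3) = -13*23/3 = -299/3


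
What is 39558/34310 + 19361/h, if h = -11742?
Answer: -5257523/10601790 ≈ -0.49591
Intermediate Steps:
39558/34310 + 19361/h = 39558/34310 + 19361/(-11742) = 39558*(1/34310) + 19361*(-1/11742) = 19779/17155 - 1019/618 = -5257523/10601790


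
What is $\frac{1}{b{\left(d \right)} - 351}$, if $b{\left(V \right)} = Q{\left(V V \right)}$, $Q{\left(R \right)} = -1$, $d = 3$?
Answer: $- \frac{1}{352} \approx -0.0028409$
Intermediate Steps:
$b{\left(V \right)} = -1$
$\frac{1}{b{\left(d \right)} - 351} = \frac{1}{-1 - 351} = \frac{1}{-352} = - \frac{1}{352}$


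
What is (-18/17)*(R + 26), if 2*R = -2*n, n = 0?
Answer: -468/17 ≈ -27.529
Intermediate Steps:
R = 0 (R = (-2*0)/2 = (½)*0 = 0)
(-18/17)*(R + 26) = (-18/17)*(0 + 26) = -18*1/17*26 = -18/17*26 = -468/17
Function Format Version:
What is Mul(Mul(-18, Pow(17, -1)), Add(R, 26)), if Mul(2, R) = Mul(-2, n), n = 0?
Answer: Rational(-468, 17) ≈ -27.529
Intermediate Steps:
R = 0 (R = Mul(Rational(1, 2), Mul(-2, 0)) = Mul(Rational(1, 2), 0) = 0)
Mul(Mul(-18, Pow(17, -1)), Add(R, 26)) = Mul(Mul(-18, Pow(17, -1)), Add(0, 26)) = Mul(Mul(-18, Rational(1, 17)), 26) = Mul(Rational(-18, 17), 26) = Rational(-468, 17)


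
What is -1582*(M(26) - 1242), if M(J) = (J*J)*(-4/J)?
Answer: 2129372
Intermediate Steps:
M(J) = -4*J (M(J) = J²*(-4/J) = -4*J)
-1582*(M(26) - 1242) = -1582*(-4*26 - 1242) = -1582*(-104 - 1242) = -1582*(-1346) = 2129372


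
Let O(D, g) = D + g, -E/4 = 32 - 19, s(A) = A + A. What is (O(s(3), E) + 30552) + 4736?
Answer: 35242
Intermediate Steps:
s(A) = 2*A
E = -52 (E = -4*(32 - 19) = -4*13 = -52)
(O(s(3), E) + 30552) + 4736 = ((2*3 - 52) + 30552) + 4736 = ((6 - 52) + 30552) + 4736 = (-46 + 30552) + 4736 = 30506 + 4736 = 35242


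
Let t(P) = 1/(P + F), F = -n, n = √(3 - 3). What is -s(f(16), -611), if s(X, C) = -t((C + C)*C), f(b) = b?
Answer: 1/746642 ≈ 1.3393e-6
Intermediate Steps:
n = 0 (n = √0 = 0)
F = 0 (F = -1*0 = 0)
t(P) = 1/P (t(P) = 1/(P + 0) = 1/P)
s(X, C) = -1/(2*C²) (s(X, C) = -1/((C + C)*C) = -1/((2*C)*C) = -1/(2*C²))
-s(f(16), -611) = -(-1)/(2*(-611)²) = -(-1)/(2*373321) = -1*(-1/746642) = 1/746642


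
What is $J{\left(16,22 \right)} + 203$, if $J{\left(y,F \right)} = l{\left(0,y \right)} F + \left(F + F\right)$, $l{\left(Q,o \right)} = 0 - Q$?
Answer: $247$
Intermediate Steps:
$l{\left(Q,o \right)} = - Q$
$J{\left(y,F \right)} = 2 F$ ($J{\left(y,F \right)} = \left(-1\right) 0 F + \left(F + F\right) = 0 F + 2 F = 0 + 2 F = 2 F$)
$J{\left(16,22 \right)} + 203 = 2 \cdot 22 + 203 = 44 + 203 = 247$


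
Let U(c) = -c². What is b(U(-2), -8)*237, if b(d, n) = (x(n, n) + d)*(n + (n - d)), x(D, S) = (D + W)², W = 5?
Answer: -14220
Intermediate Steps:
x(D, S) = (5 + D)² (x(D, S) = (D + 5)² = (5 + D)²)
b(d, n) = (d + (5 + n)²)*(-d + 2*n) (b(d, n) = ((5 + n)² + d)*(n + (n - d)) = (d + (5 + n)²)*(-d + 2*n))
b(U(-2), -8)*237 = (-(-1*(-2)²)² - (-1*(-2)²)*(5 - 8)² + 2*(-1*(-2)²)*(-8) + 2*(-8)*(5 - 8)²)*237 = (-(-1*4)² - 1*(-1*4)*(-3)² + 2*(-1*4)*(-8) + 2*(-8)*(-3)²)*237 = (-1*(-4)² - 1*(-4)*9 + 2*(-4)*(-8) + 2*(-8)*9)*237 = (-1*16 + 36 + 64 - 144)*237 = (-16 + 36 + 64 - 144)*237 = -60*237 = -14220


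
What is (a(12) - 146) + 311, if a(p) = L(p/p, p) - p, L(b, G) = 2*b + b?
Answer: 156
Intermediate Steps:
L(b, G) = 3*b
a(p) = 3 - p (a(p) = 3*(p/p) - p = 3*1 - p = 3 - p)
(a(12) - 146) + 311 = ((3 - 1*12) - 146) + 311 = ((3 - 12) - 146) + 311 = (-9 - 146) + 311 = -155 + 311 = 156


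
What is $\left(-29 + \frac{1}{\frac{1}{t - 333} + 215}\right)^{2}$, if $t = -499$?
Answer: $\frac{26901431582281}{31997696641} \approx 840.73$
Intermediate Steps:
$\left(-29 + \frac{1}{\frac{1}{t - 333} + 215}\right)^{2} = \left(-29 + \frac{1}{\frac{1}{-499 - 333} + 215}\right)^{2} = \left(-29 + \frac{1}{\frac{1}{-832} + 215}\right)^{2} = \left(-29 + \frac{1}{- \frac{1}{832} + 215}\right)^{2} = \left(-29 + \frac{1}{\frac{178879}{832}}\right)^{2} = \left(-29 + \frac{832}{178879}\right)^{2} = \left(- \frac{5186659}{178879}\right)^{2} = \frac{26901431582281}{31997696641}$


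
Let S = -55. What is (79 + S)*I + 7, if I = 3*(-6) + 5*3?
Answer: -65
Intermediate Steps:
I = -3 (I = -18 + 15 = -3)
(79 + S)*I + 7 = (79 - 55)*(-3) + 7 = 24*(-3) + 7 = -72 + 7 = -65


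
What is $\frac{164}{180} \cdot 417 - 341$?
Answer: $\frac{584}{15} \approx 38.933$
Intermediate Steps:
$\frac{164}{180} \cdot 417 - 341 = 164 \cdot \frac{1}{180} \cdot 417 - 341 = \frac{41}{45} \cdot 417 - 341 = \frac{5699}{15} - 341 = \frac{584}{15}$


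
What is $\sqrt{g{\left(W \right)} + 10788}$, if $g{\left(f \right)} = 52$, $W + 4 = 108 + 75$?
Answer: $2 \sqrt{2710} \approx 104.12$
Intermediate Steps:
$W = 179$ ($W = -4 + \left(108 + 75\right) = -4 + 183 = 179$)
$\sqrt{g{\left(W \right)} + 10788} = \sqrt{52 + 10788} = \sqrt{10840} = 2 \sqrt{2710}$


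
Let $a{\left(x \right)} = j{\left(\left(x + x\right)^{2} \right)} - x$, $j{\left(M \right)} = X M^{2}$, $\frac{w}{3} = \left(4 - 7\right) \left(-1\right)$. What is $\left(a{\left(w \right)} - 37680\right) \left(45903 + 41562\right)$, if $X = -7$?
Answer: $-67568549265$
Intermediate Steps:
$w = 9$ ($w = 3 \left(4 - 7\right) \left(-1\right) = 3 \left(\left(-3\right) \left(-1\right)\right) = 3 \cdot 3 = 9$)
$j{\left(M \right)} = - 7 M^{2}$
$a{\left(x \right)} = - x - 112 x^{4}$ ($a{\left(x \right)} = - 7 \left(\left(x + x\right)^{2}\right)^{2} - x = - 7 \left(\left(2 x\right)^{2}\right)^{2} - x = - 7 \left(4 x^{2}\right)^{2} - x = - 7 \cdot 16 x^{4} - x = - 112 x^{4} - x = - x - 112 x^{4}$)
$\left(a{\left(w \right)} - 37680\right) \left(45903 + 41562\right) = \left(\left(\left(-1\right) 9 - 112 \cdot 9^{4}\right) - 37680\right) \left(45903 + 41562\right) = \left(\left(-9 - 734832\right) - 37680\right) 87465 = \left(-734841 - 37680\right) 87465 = \left(-772521\right) 87465 = -67568549265$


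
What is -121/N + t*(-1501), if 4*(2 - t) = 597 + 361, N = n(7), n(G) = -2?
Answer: 356548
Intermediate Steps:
N = -2
t = -475/2 (t = 2 - (597 + 361)/4 = 2 - 1/4*958 = 2 - 479/2 = -475/2 ≈ -237.50)
-121/N + t*(-1501) = -121/(-2) - 475/2*(-1501) = -121*(-1/2) + 712975/2 = 121/2 + 712975/2 = 356548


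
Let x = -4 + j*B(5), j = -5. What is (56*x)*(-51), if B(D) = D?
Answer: 82824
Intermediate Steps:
x = -29 (x = -4 - 5*5 = -4 - 25 = -29)
(56*x)*(-51) = (56*(-29))*(-51) = -1624*(-51) = 82824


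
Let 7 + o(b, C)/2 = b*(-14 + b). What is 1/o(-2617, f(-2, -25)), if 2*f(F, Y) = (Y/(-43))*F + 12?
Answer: 1/13770640 ≈ 7.2618e-8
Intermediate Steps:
f(F, Y) = 6 - F*Y/86 (f(F, Y) = ((Y/(-43))*F + 12)/2 = ((Y*(-1/43))*F + 12)/2 = ((-Y/43)*F + 12)/2 = (-F*Y/43 + 12)/2 = (12 - F*Y/43)/2 = 6 - F*Y/86)
o(b, C) = -14 + 2*b*(-14 + b) (o(b, C) = -14 + 2*(b*(-14 + b)) = -14 + 2*b*(-14 + b))
1/o(-2617, f(-2, -25)) = 1/(-14 - 28*(-2617) + 2*(-2617)²) = 1/(-14 + 73276 + 2*6848689) = 1/(-14 + 73276 + 13697378) = 1/13770640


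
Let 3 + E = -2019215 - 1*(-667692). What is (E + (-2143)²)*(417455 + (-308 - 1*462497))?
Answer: -146975858050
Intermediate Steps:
E = -1351526 (E = -3 + (-2019215 - 1*(-667692)) = -3 + (-2019215 + 667692) = -3 - 1351523 = -1351526)
(E + (-2143)²)*(417455 + (-308 - 1*462497)) = (-1351526 + (-2143)²)*(417455 + (-308 - 1*462497)) = (-1351526 + 4592449)*(417455 + (-308 - 462497)) = 3240923*(417455 - 462805) = 3240923*(-45350) = -146975858050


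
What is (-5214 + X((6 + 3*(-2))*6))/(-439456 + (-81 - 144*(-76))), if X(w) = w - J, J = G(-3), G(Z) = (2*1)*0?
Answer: 474/38963 ≈ 0.012165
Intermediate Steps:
G(Z) = 0 (G(Z) = 2*0 = 0)
J = 0
X(w) = w (X(w) = w - 1*0 = w + 0 = w)
(-5214 + X((6 + 3*(-2))*6))/(-439456 + (-81 - 144*(-76))) = (-5214 + (6 + 3*(-2))*6)/(-439456 + (-81 - 144*(-76))) = (-5214 + (6 - 6)*6)/(-439456 + (-81 + 10944)) = (-5214 + 0*6)/(-439456 + 10863) = (-5214 + 0)/(-428593) = -5214*(-1/428593) = 474/38963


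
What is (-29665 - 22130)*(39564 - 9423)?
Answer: -1561153095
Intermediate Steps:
(-29665 - 22130)*(39564 - 9423) = -51795*30141 = -1561153095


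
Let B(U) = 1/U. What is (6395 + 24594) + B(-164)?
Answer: 5082195/164 ≈ 30989.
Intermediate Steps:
(6395 + 24594) + B(-164) = (6395 + 24594) + 1/(-164) = 30989 - 1/164 = 5082195/164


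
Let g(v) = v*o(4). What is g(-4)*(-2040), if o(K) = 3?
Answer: 24480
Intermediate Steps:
g(v) = 3*v (g(v) = v*3 = 3*v)
g(-4)*(-2040) = (3*(-4))*(-2040) = -12*(-2040) = 24480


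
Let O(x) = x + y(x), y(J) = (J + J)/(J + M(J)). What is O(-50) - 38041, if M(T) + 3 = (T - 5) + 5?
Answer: -3923273/103 ≈ -38090.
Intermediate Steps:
M(T) = -3 + T (M(T) = -3 + ((T - 5) + 5) = -3 + ((-5 + T) + 5) = -3 + T)
y(J) = 2*J/(-3 + 2*J) (y(J) = (J + J)/(J + (-3 + J)) = (2*J)/(-3 + 2*J) = 2*J/(-3 + 2*J))
O(x) = x + 2*x/(-3 + 2*x)
O(-50) - 38041 = -50*(-1 + 2*(-50))/(-3 + 2*(-50)) - 38041 = -50*(-1 - 100)/(-3 - 100) - 38041 = -50*(-101)/(-103) - 38041 = -50*(-1/103)*(-101) - 38041 = -5050/103 - 38041 = -3923273/103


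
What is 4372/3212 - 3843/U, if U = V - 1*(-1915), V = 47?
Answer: -104607/175054 ≈ -0.59757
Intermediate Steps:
U = 1962 (U = 47 - 1*(-1915) = 47 + 1915 = 1962)
4372/3212 - 3843/U = 4372/3212 - 3843/1962 = 4372*(1/3212) - 3843*1/1962 = 1093/803 - 427/218 = -104607/175054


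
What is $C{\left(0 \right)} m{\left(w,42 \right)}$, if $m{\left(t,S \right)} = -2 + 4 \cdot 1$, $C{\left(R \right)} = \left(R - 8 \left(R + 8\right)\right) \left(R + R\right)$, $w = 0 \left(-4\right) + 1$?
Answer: $0$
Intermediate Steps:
$w = 1$ ($w = 0 + 1 = 1$)
$C{\left(R \right)} = 2 R \left(-64 - 7 R\right)$ ($C{\left(R \right)} = \left(R - 8 \left(8 + R\right)\right) 2 R = \left(R - \left(64 + 8 R\right)\right) 2 R = \left(-64 - 7 R\right) 2 R = 2 R \left(-64 - 7 R\right)$)
$m{\left(t,S \right)} = 2$ ($m{\left(t,S \right)} = -2 + 4 = 2$)
$C{\left(0 \right)} m{\left(w,42 \right)} = \left(-2\right) 0 \left(64 + 7 \cdot 0\right) 2 = \left(-2\right) 0 \left(64 + 0\right) 2 = \left(-2\right) 0 \cdot 64 \cdot 2 = 0 \cdot 2 = 0$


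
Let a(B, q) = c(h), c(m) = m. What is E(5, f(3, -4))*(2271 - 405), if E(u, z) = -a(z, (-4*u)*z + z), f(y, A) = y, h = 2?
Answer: -3732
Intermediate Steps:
a(B, q) = 2
E(u, z) = -2 (E(u, z) = -1*2 = -2)
E(5, f(3, -4))*(2271 - 405) = -2*(2271 - 405) = -2*1866 = -3732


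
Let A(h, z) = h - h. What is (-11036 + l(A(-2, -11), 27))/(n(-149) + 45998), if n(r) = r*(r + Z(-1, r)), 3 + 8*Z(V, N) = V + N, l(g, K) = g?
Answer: -88288/568389 ≈ -0.15533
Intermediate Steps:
A(h, z) = 0
Z(V, N) = -3/8 + N/8 + V/8 (Z(V, N) = -3/8 + (V + N)/8 = -3/8 + (N + V)/8 = -3/8 + (N/8 + V/8) = -3/8 + N/8 + V/8)
n(r) = r*(-1/2 + 9*r/8) (n(r) = r*(r + (-3/8 + r/8 + (1/8)*(-1))) = r*(r + (-3/8 + r/8 - 1/8)) = r*(r + (-1/2 + r/8)) = r*(-1/2 + 9*r/8))
(-11036 + l(A(-2, -11), 27))/(n(-149) + 45998) = (-11036 + 0)/((1/8)*(-149)*(-4 + 9*(-149)) + 45998) = -11036/((1/8)*(-149)*(-4 - 1341) + 45998) = -11036/((1/8)*(-149)*(-1345) + 45998) = -11036/(200405/8 + 45998) = -11036/568389/8 = -11036*8/568389 = -88288/568389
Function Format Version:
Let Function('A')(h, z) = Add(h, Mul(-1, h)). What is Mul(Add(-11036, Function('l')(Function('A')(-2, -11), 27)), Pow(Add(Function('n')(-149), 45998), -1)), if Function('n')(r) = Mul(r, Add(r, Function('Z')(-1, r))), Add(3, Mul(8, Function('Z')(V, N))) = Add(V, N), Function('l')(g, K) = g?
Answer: Rational(-88288, 568389) ≈ -0.15533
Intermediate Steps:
Function('A')(h, z) = 0
Function('Z')(V, N) = Add(Rational(-3, 8), Mul(Rational(1, 8), N), Mul(Rational(1, 8), V)) (Function('Z')(V, N) = Add(Rational(-3, 8), Mul(Rational(1, 8), Add(V, N))) = Add(Rational(-3, 8), Mul(Rational(1, 8), Add(N, V))) = Add(Rational(-3, 8), Add(Mul(Rational(1, 8), N), Mul(Rational(1, 8), V))) = Add(Rational(-3, 8), Mul(Rational(1, 8), N), Mul(Rational(1, 8), V)))
Function('n')(r) = Mul(r, Add(Rational(-1, 2), Mul(Rational(9, 8), r))) (Function('n')(r) = Mul(r, Add(r, Add(Rational(-3, 8), Mul(Rational(1, 8), r), Mul(Rational(1, 8), -1)))) = Mul(r, Add(r, Add(Rational(-3, 8), Mul(Rational(1, 8), r), Rational(-1, 8)))) = Mul(r, Add(r, Add(Rational(-1, 2), Mul(Rational(1, 8), r)))) = Mul(r, Add(Rational(-1, 2), Mul(Rational(9, 8), r))))
Mul(Add(-11036, Function('l')(Function('A')(-2, -11), 27)), Pow(Add(Function('n')(-149), 45998), -1)) = Mul(Add(-11036, 0), Pow(Add(Mul(Rational(1, 8), -149, Add(-4, Mul(9, -149))), 45998), -1)) = Mul(-11036, Pow(Add(Mul(Rational(1, 8), -149, Add(-4, -1341)), 45998), -1)) = Mul(-11036, Pow(Add(Mul(Rational(1, 8), -149, -1345), 45998), -1)) = Mul(-11036, Pow(Add(Rational(200405, 8), 45998), -1)) = Mul(-11036, Pow(Rational(568389, 8), -1)) = Mul(-11036, Rational(8, 568389)) = Rational(-88288, 568389)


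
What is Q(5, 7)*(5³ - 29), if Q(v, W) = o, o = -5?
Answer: -480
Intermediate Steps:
Q(v, W) = -5
Q(5, 7)*(5³ - 29) = -5*(5³ - 29) = -5*(125 - 29) = -5*96 = -480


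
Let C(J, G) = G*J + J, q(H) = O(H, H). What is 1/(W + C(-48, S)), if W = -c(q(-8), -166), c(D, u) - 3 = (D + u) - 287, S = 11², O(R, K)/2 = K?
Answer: -1/5390 ≈ -0.00018553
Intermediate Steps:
O(R, K) = 2*K
q(H) = 2*H
S = 121
c(D, u) = -284 + D + u (c(D, u) = 3 + ((D + u) - 287) = 3 + (-287 + D + u) = -284 + D + u)
C(J, G) = J + G*J
W = 466 (W = -(-284 + 2*(-8) - 166) = -(-284 - 16 - 166) = -1*(-466) = 466)
1/(W + C(-48, S)) = 1/(466 - 48*(1 + 121)) = 1/(466 - 48*122) = 1/(466 - 5856) = 1/(-5390) = -1/5390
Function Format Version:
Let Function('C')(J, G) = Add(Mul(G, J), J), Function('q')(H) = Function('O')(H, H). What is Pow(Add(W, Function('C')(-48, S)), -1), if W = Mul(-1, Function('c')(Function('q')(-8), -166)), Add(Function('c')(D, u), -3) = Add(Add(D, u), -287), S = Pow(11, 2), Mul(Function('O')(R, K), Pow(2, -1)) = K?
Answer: Rational(-1, 5390) ≈ -0.00018553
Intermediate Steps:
Function('O')(R, K) = Mul(2, K)
Function('q')(H) = Mul(2, H)
S = 121
Function('c')(D, u) = Add(-284, D, u) (Function('c')(D, u) = Add(3, Add(Add(D, u), -287)) = Add(3, Add(-287, D, u)) = Add(-284, D, u))
Function('C')(J, G) = Add(J, Mul(G, J))
W = 466 (W = Mul(-1, Add(-284, Mul(2, -8), -166)) = Mul(-1, Add(-284, -16, -166)) = Mul(-1, -466) = 466)
Pow(Add(W, Function('C')(-48, S)), -1) = Pow(Add(466, Mul(-48, Add(1, 121))), -1) = Pow(Add(466, Mul(-48, 122)), -1) = Pow(Add(466, -5856), -1) = Pow(-5390, -1) = Rational(-1, 5390)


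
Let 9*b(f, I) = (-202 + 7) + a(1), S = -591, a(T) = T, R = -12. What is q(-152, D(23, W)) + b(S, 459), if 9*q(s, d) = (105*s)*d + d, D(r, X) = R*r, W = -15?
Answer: 4404490/9 ≈ 4.8939e+5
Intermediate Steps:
D(r, X) = -12*r
q(s, d) = d/9 + 35*d*s/3 (q(s, d) = ((105*s)*d + d)/9 = (105*d*s + d)/9 = (d + 105*d*s)/9 = d/9 + 35*d*s/3)
b(f, I) = -194/9 (b(f, I) = ((-202 + 7) + 1)/9 = (-195 + 1)/9 = (⅑)*(-194) = -194/9)
q(-152, D(23, W)) + b(S, 459) = (-12*23)*(1 + 105*(-152))/9 - 194/9 = (⅑)*(-276)*(1 - 15960) - 194/9 = (⅑)*(-276)*(-15959) - 194/9 = 1468228/3 - 194/9 = 4404490/9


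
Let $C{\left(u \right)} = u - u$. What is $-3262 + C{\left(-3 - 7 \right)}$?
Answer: $-3262$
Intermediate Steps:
$C{\left(u \right)} = 0$
$-3262 + C{\left(-3 - 7 \right)} = -3262 + 0 = -3262$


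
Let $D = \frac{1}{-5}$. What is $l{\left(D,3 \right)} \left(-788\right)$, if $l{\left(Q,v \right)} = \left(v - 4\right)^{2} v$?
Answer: $-2364$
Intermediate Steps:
$D = - \frac{1}{5} \approx -0.2$
$l{\left(Q,v \right)} = v \left(-4 + v\right)^{2}$ ($l{\left(Q,v \right)} = \left(-4 + v\right)^{2} v = v \left(-4 + v\right)^{2}$)
$l{\left(D,3 \right)} \left(-788\right) = 3 \left(-4 + 3\right)^{2} \left(-788\right) = 3 \left(-1\right)^{2} \left(-788\right) = 3 \cdot 1 \left(-788\right) = 3 \left(-788\right) = -2364$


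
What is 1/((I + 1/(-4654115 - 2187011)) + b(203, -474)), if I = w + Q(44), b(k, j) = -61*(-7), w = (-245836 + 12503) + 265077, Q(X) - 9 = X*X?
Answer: 6841126/233391854615 ≈ 2.9312e-5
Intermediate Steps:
Q(X) = 9 + X**2 (Q(X) = 9 + X*X = 9 + X**2)
w = 31744 (w = -233333 + 265077 = 31744)
b(k, j) = 427
I = 33689 (I = 31744 + (9 + 44**2) = 31744 + (9 + 1936) = 31744 + 1945 = 33689)
1/((I + 1/(-4654115 - 2187011)) + b(203, -474)) = 1/((33689 + 1/(-4654115 - 2187011)) + 427) = 1/((33689 + 1/(-6841126)) + 427) = 1/((33689 - 1/6841126) + 427) = 1/(230470693813/6841126 + 427) = 1/(233391854615/6841126) = 6841126/233391854615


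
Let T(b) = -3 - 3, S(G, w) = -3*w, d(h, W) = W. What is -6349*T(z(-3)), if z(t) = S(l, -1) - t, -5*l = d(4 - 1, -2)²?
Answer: 38094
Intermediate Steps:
l = -⅘ (l = -⅕*(-2)² = -⅕*4 = -⅘ ≈ -0.80000)
z(t) = 3 - t (z(t) = -3*(-1) - t = 3 - t)
T(b) = -6
-6349*T(z(-3)) = -6349*(-6) = 38094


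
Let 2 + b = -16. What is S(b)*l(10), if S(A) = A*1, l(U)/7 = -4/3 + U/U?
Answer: 42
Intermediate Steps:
b = -18 (b = -2 - 16 = -18)
l(U) = -7/3 (l(U) = 7*(-4/3 + U/U) = 7*(-4*1/3 + 1) = 7*(-4/3 + 1) = 7*(-1/3) = -7/3)
S(A) = A
S(b)*l(10) = -18*(-7/3) = 42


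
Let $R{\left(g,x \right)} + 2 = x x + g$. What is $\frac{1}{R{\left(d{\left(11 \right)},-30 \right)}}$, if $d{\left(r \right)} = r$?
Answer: $\frac{1}{909} \approx 0.0011001$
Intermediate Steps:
$R{\left(g,x \right)} = -2 + g + x^{2}$ ($R{\left(g,x \right)} = -2 + \left(x x + g\right) = -2 + \left(x^{2} + g\right) = -2 + \left(g + x^{2}\right) = -2 + g + x^{2}$)
$\frac{1}{R{\left(d{\left(11 \right)},-30 \right)}} = \frac{1}{-2 + 11 + \left(-30\right)^{2}} = \frac{1}{-2 + 11 + 900} = \frac{1}{909}$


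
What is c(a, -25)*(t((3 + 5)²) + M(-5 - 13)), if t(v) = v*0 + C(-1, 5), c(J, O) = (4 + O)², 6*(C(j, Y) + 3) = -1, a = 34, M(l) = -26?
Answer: -25725/2 ≈ -12863.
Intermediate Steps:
C(j, Y) = -19/6 (C(j, Y) = -3 + (⅙)*(-1) = -3 - ⅙ = -19/6)
t(v) = -19/6 (t(v) = v*0 - 19/6 = 0 - 19/6 = -19/6)
c(a, -25)*(t((3 + 5)²) + M(-5 - 13)) = (4 - 25)²*(-19/6 - 26) = (-21)²*(-175/6) = 441*(-175/6) = -25725/2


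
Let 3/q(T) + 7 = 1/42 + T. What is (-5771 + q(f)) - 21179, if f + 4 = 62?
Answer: -57753724/2143 ≈ -26950.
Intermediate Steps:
f = 58 (f = -4 + 62 = 58)
q(T) = 3/(-293/42 + T) (q(T) = 3/(-7 + (1/42 + T)) = 3/(-293/42 + T))
(-5771 + q(f)) - 21179 = (-5771 + 126/(-293 + 42*58)) - 21179 = (-5771 + 126/(-293 + 2436)) - 21179 = (-5771 + 126/2143) - 21179 = -12367127/2143 - 21179 = -57753724/2143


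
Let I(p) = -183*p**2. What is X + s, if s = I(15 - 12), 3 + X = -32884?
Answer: -34534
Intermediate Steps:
X = -32887 (X = -3 - 32884 = -32887)
s = -1647 (s = -183*(15 - 12)**2 = -183*3**2 = -183*9 = -1647)
X + s = -32887 - 1647 = -34534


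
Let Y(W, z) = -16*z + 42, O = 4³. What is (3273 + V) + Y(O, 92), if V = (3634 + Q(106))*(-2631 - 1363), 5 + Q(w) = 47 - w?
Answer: -14256737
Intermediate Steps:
O = 64
Q(w) = 42 - w (Q(w) = -5 + (47 - w) = 42 - w)
V = -14258580 (V = (3634 + (42 - 1*106))*(-2631 - 1363) = (3634 + (42 - 106))*(-3994) = (3634 - 64)*(-3994) = 3570*(-3994) = -14258580)
Y(W, z) = 42 - 16*z
(3273 + V) + Y(O, 92) = (3273 - 14258580) + (42 - 16*92) = -14255307 + (42 - 1472) = -14255307 - 1430 = -14256737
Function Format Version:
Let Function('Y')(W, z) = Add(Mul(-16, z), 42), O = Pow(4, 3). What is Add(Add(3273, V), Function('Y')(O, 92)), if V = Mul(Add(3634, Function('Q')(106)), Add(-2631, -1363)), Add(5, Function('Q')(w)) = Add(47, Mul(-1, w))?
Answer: -14256737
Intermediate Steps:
O = 64
Function('Q')(w) = Add(42, Mul(-1, w)) (Function('Q')(w) = Add(-5, Add(47, Mul(-1, w))) = Add(42, Mul(-1, w)))
V = -14258580 (V = Mul(Add(3634, Add(42, Mul(-1, 106))), Add(-2631, -1363)) = Mul(Add(3634, Add(42, -106)), -3994) = Mul(Add(3634, -64), -3994) = Mul(3570, -3994) = -14258580)
Function('Y')(W, z) = Add(42, Mul(-16, z))
Add(Add(3273, V), Function('Y')(O, 92)) = Add(Add(3273, -14258580), Add(42, Mul(-16, 92))) = Add(-14255307, Add(42, -1472)) = Add(-14255307, -1430) = -14256737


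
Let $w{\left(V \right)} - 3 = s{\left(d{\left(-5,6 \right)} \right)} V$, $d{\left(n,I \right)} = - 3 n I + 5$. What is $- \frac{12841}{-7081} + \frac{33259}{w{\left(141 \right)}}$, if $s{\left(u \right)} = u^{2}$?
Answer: $\frac{16576039027}{9010770768} \approx 1.8396$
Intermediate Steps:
$d{\left(n,I \right)} = 5 - 3 I n$ ($d{\left(n,I \right)} = - 3 I n + 5 = 5 - 3 I n$)
$w{\left(V \right)} = 3 + 9025 V$ ($w{\left(V \right)} = 3 + \left(5 - 18 \left(-5\right)\right)^{2} V = 3 + \left(5 + 90\right)^{2} V = 3 + 95^{2} V = 3 + 9025 V$)
$- \frac{12841}{-7081} + \frac{33259}{w{\left(141 \right)}} = - \frac{12841}{-7081} + \frac{33259}{3 + 9025 \cdot 141} = \left(-12841\right) \left(- \frac{1}{7081}\right) + \frac{33259}{3 + 1272525} = \frac{12841}{7081} + \frac{33259}{1272528} = \frac{16576039027}{9010770768}$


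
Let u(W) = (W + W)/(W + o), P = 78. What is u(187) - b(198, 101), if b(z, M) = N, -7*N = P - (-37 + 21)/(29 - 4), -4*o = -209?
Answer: 194842/15225 ≈ 12.798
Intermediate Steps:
o = 209/4 (o = -1/4*(-209) = 209/4 ≈ 52.250)
N = -1966/175 (N = -(78 - (-37 + 21)/(29 - 4))/7 = -(78 - (-16)/25)/7 = -(78 - 1*(-16/25))/7 = -(78 + 16/25)/7 = -1/7*1966/25 = -1966/175 ≈ -11.234)
b(z, M) = -1966/175
u(W) = 2*W/(209/4 + W) (u(W) = (W + W)/(W + 209/4) = (2*W)/(209/4 + W) = 2*W/(209/4 + W))
u(187) - b(198, 101) = 8*187/(209 + 4*187) - 1*(-1966/175) = 8*187/(209 + 748) + 1966/175 = 8*187/957 + 1966/175 = 8*187*(1/957) + 1966/175 = 136/87 + 1966/175 = 194842/15225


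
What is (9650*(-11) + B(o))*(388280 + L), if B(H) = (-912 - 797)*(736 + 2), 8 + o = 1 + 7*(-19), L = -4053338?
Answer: 5011570988736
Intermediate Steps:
o = -140 (o = -8 + (1 + 7*(-19)) = -8 + (1 - 133) = -8 - 132 = -140)
B(H) = -1261242 (B(H) = -1709*738 = -1261242)
(9650*(-11) + B(o))*(388280 + L) = (9650*(-11) - 1261242)*(388280 - 4053338) = (-106150 - 1261242)*(-3665058) = -1367392*(-3665058) = 5011570988736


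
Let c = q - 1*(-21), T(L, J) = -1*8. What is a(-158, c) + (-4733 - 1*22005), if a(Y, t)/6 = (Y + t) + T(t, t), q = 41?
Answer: -27362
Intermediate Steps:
T(L, J) = -8
c = 62 (c = 41 - 1*(-21) = 41 + 21 = 62)
a(Y, t) = -48 + 6*Y + 6*t (a(Y, t) = 6*((Y + t) - 8) = 6*(-8 + Y + t) = -48 + 6*Y + 6*t)
a(-158, c) + (-4733 - 1*22005) = (-48 + 6*(-158) + 6*62) + (-4733 - 1*22005) = (-48 - 948 + 372) + (-4733 - 22005) = -624 - 26738 = -27362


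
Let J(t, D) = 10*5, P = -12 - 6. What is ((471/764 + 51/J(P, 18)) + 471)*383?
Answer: 3457477731/19100 ≈ 1.8102e+5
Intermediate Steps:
P = -18
J(t, D) = 50
((471/764 + 51/J(P, 18)) + 471)*383 = ((471/764 + 51/50) + 471)*383 = (31257/19100 + 471)*383 = (9027357/19100)*383 = 3457477731/19100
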